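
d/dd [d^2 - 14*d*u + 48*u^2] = 2*d - 14*u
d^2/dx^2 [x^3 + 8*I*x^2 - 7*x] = 6*x + 16*I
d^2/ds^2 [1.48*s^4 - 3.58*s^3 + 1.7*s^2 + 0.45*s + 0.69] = 17.76*s^2 - 21.48*s + 3.4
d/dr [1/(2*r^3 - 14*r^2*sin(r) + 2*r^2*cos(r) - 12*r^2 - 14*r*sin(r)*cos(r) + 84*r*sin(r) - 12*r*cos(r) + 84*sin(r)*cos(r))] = (r^2*sin(r) + 7*r^2*cos(r) - 3*r^2 + 8*r*sin(r) - 44*r*cos(r) + 7*r*cos(2*r) + 12*r - 42*sin(r) + 7*sin(2*r)/2 + 6*cos(r) - 42*cos(2*r))/(2*(r - 6)^2*(r - 7*sin(r))^2*(r + cos(r))^2)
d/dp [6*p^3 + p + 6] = 18*p^2 + 1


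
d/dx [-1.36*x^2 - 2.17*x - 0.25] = -2.72*x - 2.17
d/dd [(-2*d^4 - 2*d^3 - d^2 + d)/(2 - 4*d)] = (12*d^4 - 4*d^2 - 2*d + 1)/(2*(4*d^2 - 4*d + 1))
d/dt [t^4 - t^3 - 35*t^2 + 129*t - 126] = 4*t^3 - 3*t^2 - 70*t + 129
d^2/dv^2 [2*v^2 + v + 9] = 4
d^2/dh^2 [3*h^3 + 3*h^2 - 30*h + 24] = 18*h + 6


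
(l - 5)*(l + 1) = l^2 - 4*l - 5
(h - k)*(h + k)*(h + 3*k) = h^3 + 3*h^2*k - h*k^2 - 3*k^3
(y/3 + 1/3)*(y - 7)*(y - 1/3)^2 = y^4/3 - 20*y^3/9 - 26*y^2/27 + 4*y/3 - 7/27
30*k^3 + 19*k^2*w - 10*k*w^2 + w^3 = (-6*k + w)*(-5*k + w)*(k + w)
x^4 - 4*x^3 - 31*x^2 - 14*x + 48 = (x - 8)*(x - 1)*(x + 2)*(x + 3)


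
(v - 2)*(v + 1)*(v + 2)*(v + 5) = v^4 + 6*v^3 + v^2 - 24*v - 20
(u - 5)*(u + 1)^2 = u^3 - 3*u^2 - 9*u - 5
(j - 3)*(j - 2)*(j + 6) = j^3 + j^2 - 24*j + 36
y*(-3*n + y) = -3*n*y + y^2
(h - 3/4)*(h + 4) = h^2 + 13*h/4 - 3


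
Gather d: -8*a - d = -8*a - d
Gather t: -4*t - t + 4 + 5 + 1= 10 - 5*t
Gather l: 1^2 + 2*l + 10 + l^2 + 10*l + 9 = l^2 + 12*l + 20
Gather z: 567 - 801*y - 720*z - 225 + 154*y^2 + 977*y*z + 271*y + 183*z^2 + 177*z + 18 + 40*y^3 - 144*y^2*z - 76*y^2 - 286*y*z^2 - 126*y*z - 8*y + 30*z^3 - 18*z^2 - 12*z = 40*y^3 + 78*y^2 - 538*y + 30*z^3 + z^2*(165 - 286*y) + z*(-144*y^2 + 851*y - 555) + 360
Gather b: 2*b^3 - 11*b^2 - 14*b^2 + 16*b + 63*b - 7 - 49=2*b^3 - 25*b^2 + 79*b - 56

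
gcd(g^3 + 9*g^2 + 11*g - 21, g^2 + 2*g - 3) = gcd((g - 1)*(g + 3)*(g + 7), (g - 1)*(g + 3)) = g^2 + 2*g - 3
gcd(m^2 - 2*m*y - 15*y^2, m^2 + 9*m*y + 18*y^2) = m + 3*y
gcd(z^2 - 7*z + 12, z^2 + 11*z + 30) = 1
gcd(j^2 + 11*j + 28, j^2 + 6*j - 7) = j + 7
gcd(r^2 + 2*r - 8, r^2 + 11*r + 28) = r + 4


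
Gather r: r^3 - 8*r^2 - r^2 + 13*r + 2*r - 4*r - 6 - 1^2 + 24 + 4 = r^3 - 9*r^2 + 11*r + 21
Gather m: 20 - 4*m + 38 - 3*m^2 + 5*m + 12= -3*m^2 + m + 70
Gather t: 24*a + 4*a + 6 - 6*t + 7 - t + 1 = 28*a - 7*t + 14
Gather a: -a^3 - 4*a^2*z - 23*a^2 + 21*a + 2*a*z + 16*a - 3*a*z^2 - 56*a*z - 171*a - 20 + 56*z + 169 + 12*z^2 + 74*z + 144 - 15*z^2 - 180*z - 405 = -a^3 + a^2*(-4*z - 23) + a*(-3*z^2 - 54*z - 134) - 3*z^2 - 50*z - 112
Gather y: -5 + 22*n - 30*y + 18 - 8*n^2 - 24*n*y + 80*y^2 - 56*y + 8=-8*n^2 + 22*n + 80*y^2 + y*(-24*n - 86) + 21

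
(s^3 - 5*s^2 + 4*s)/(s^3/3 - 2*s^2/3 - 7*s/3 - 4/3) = 3*s*(s - 1)/(s^2 + 2*s + 1)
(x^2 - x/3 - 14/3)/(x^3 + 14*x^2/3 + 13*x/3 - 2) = (3*x - 7)/(3*x^2 + 8*x - 3)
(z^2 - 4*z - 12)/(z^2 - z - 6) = (z - 6)/(z - 3)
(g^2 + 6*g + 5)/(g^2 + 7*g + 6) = (g + 5)/(g + 6)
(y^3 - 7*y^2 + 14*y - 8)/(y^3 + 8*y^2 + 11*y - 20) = (y^2 - 6*y + 8)/(y^2 + 9*y + 20)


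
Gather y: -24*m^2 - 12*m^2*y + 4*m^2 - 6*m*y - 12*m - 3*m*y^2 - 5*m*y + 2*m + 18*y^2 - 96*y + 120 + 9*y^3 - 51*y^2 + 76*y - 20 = -20*m^2 - 10*m + 9*y^3 + y^2*(-3*m - 33) + y*(-12*m^2 - 11*m - 20) + 100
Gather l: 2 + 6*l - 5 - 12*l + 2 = -6*l - 1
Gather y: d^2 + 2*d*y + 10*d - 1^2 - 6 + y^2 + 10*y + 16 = d^2 + 10*d + y^2 + y*(2*d + 10) + 9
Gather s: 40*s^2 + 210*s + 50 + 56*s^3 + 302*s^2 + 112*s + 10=56*s^3 + 342*s^2 + 322*s + 60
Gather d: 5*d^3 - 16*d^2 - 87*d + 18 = 5*d^3 - 16*d^2 - 87*d + 18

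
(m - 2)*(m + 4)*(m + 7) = m^3 + 9*m^2 + 6*m - 56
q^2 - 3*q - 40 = (q - 8)*(q + 5)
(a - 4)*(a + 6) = a^2 + 2*a - 24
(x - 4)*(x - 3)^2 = x^3 - 10*x^2 + 33*x - 36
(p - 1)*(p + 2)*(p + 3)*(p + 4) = p^4 + 8*p^3 + 17*p^2 - 2*p - 24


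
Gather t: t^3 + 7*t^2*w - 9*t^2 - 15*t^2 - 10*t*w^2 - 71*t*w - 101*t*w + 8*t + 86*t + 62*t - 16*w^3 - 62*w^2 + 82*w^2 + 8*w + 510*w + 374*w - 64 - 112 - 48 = t^3 + t^2*(7*w - 24) + t*(-10*w^2 - 172*w + 156) - 16*w^3 + 20*w^2 + 892*w - 224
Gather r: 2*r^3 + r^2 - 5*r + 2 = 2*r^3 + r^2 - 5*r + 2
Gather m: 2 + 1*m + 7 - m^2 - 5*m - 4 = -m^2 - 4*m + 5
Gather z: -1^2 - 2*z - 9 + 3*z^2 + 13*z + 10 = 3*z^2 + 11*z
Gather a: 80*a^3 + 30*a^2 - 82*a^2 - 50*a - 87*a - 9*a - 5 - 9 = 80*a^3 - 52*a^2 - 146*a - 14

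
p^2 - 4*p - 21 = (p - 7)*(p + 3)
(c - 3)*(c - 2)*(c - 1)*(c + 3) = c^4 - 3*c^3 - 7*c^2 + 27*c - 18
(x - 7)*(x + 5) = x^2 - 2*x - 35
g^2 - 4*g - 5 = (g - 5)*(g + 1)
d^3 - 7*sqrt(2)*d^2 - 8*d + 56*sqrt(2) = (d - 7*sqrt(2))*(d - 2*sqrt(2))*(d + 2*sqrt(2))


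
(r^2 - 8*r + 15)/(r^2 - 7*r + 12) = (r - 5)/(r - 4)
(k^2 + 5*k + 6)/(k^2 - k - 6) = (k + 3)/(k - 3)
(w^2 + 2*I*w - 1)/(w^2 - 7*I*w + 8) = (w + I)/(w - 8*I)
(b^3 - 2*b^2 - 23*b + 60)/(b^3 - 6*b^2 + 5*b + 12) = (b + 5)/(b + 1)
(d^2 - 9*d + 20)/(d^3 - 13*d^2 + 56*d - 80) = 1/(d - 4)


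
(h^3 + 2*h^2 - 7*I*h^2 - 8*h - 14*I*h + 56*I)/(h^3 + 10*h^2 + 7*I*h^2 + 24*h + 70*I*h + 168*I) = (h^2 - h*(2 + 7*I) + 14*I)/(h^2 + h*(6 + 7*I) + 42*I)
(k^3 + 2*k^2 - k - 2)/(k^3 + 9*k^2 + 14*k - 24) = (k^2 + 3*k + 2)/(k^2 + 10*k + 24)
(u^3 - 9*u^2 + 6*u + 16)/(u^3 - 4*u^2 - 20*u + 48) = (u^2 - 7*u - 8)/(u^2 - 2*u - 24)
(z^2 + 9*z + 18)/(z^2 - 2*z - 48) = (z + 3)/(z - 8)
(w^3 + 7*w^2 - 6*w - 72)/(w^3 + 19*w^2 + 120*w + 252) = (w^2 + w - 12)/(w^2 + 13*w + 42)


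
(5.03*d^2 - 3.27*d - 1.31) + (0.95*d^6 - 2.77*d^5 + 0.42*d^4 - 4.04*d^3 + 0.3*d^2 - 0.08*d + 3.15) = 0.95*d^6 - 2.77*d^5 + 0.42*d^4 - 4.04*d^3 + 5.33*d^2 - 3.35*d + 1.84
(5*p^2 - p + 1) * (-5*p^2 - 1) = -25*p^4 + 5*p^3 - 10*p^2 + p - 1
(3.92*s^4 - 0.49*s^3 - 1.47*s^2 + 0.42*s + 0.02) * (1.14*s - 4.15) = 4.4688*s^5 - 16.8266*s^4 + 0.3577*s^3 + 6.5793*s^2 - 1.7202*s - 0.083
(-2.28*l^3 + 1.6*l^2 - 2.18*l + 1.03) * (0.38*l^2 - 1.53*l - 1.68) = -0.8664*l^5 + 4.0964*l^4 + 0.553999999999999*l^3 + 1.0388*l^2 + 2.0865*l - 1.7304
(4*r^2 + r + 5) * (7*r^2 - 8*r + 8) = 28*r^4 - 25*r^3 + 59*r^2 - 32*r + 40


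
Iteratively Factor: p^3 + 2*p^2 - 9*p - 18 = (p + 2)*(p^2 - 9) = (p - 3)*(p + 2)*(p + 3)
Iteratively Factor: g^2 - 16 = (g + 4)*(g - 4)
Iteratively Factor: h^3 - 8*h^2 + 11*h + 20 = (h + 1)*(h^2 - 9*h + 20) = (h - 4)*(h + 1)*(h - 5)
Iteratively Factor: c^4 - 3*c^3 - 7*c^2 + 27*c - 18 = (c - 2)*(c^3 - c^2 - 9*c + 9) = (c - 2)*(c - 1)*(c^2 - 9) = (c - 2)*(c - 1)*(c + 3)*(c - 3)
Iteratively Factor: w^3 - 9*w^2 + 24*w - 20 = (w - 5)*(w^2 - 4*w + 4) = (w - 5)*(w - 2)*(w - 2)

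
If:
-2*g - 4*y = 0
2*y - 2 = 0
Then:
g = -2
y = 1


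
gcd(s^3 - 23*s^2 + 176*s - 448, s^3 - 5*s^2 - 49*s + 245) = s - 7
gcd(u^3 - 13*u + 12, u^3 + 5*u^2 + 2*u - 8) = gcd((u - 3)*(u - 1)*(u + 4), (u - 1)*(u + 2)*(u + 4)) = u^2 + 3*u - 4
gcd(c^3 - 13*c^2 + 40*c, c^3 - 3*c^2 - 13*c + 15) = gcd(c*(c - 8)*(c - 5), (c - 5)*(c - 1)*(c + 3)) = c - 5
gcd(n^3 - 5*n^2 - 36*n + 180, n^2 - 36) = n^2 - 36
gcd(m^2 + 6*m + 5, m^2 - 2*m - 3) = m + 1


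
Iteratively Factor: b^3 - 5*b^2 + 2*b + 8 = (b + 1)*(b^2 - 6*b + 8) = (b - 4)*(b + 1)*(b - 2)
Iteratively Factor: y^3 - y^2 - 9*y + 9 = (y - 1)*(y^2 - 9) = (y - 1)*(y + 3)*(y - 3)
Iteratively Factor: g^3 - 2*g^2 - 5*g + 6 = (g - 3)*(g^2 + g - 2) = (g - 3)*(g - 1)*(g + 2)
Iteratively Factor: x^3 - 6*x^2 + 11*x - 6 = (x - 3)*(x^2 - 3*x + 2) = (x - 3)*(x - 1)*(x - 2)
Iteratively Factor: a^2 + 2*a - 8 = (a + 4)*(a - 2)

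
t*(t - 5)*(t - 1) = t^3 - 6*t^2 + 5*t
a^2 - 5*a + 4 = (a - 4)*(a - 1)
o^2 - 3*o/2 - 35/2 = (o - 5)*(o + 7/2)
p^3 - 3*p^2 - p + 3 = (p - 3)*(p - 1)*(p + 1)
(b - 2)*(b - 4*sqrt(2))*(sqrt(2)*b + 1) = sqrt(2)*b^3 - 7*b^2 - 2*sqrt(2)*b^2 - 4*sqrt(2)*b + 14*b + 8*sqrt(2)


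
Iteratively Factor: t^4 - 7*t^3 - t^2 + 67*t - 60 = (t + 3)*(t^3 - 10*t^2 + 29*t - 20) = (t - 1)*(t + 3)*(t^2 - 9*t + 20) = (t - 4)*(t - 1)*(t + 3)*(t - 5)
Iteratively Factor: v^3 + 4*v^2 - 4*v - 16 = (v + 4)*(v^2 - 4) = (v + 2)*(v + 4)*(v - 2)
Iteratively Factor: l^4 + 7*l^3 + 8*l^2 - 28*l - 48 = (l + 4)*(l^3 + 3*l^2 - 4*l - 12) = (l + 2)*(l + 4)*(l^2 + l - 6) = (l - 2)*(l + 2)*(l + 4)*(l + 3)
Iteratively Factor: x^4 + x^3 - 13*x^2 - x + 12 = (x - 3)*(x^3 + 4*x^2 - x - 4) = (x - 3)*(x + 1)*(x^2 + 3*x - 4) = (x - 3)*(x + 1)*(x + 4)*(x - 1)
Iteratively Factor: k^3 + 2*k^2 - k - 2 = (k + 2)*(k^2 - 1) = (k + 1)*(k + 2)*(k - 1)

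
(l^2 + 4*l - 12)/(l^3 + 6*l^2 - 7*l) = (l^2 + 4*l - 12)/(l*(l^2 + 6*l - 7))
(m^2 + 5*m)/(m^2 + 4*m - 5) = m/(m - 1)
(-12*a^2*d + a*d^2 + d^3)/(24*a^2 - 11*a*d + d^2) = d*(-4*a - d)/(8*a - d)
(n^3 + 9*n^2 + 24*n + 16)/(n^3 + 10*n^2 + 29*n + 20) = (n + 4)/(n + 5)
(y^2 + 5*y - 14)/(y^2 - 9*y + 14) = (y + 7)/(y - 7)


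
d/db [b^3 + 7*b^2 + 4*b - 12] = 3*b^2 + 14*b + 4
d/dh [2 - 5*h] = -5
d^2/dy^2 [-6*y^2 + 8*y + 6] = -12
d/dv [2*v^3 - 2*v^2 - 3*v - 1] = 6*v^2 - 4*v - 3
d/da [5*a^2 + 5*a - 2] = 10*a + 5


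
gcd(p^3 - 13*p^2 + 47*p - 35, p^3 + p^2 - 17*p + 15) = p - 1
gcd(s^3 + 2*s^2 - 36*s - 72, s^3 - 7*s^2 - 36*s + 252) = s^2 - 36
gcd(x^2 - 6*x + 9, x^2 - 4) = 1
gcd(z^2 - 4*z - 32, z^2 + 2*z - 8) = z + 4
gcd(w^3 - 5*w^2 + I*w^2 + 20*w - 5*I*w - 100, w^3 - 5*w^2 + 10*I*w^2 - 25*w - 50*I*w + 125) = w^2 + w*(-5 + 5*I) - 25*I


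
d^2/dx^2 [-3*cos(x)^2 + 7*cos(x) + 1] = -7*cos(x) + 6*cos(2*x)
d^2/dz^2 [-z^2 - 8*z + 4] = -2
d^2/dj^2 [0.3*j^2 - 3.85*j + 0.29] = 0.600000000000000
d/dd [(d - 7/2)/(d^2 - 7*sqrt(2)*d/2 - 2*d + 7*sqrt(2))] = (4*d^2 - 14*sqrt(2)*d - 8*d + (2*d - 7)*(-4*d + 4 + 7*sqrt(2)) + 28*sqrt(2))/(2*d^2 - 7*sqrt(2)*d - 4*d + 14*sqrt(2))^2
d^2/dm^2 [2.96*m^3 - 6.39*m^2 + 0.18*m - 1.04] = 17.76*m - 12.78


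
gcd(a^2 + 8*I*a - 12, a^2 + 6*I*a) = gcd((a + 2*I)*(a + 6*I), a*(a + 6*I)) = a + 6*I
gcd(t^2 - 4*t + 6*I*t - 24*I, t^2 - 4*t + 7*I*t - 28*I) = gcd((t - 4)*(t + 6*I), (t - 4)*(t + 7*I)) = t - 4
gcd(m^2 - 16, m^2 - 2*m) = 1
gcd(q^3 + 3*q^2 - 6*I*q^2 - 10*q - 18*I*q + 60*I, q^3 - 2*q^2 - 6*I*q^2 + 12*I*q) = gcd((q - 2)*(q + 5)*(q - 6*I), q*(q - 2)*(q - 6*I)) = q^2 + q*(-2 - 6*I) + 12*I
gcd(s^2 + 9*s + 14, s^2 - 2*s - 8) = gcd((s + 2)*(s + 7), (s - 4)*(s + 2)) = s + 2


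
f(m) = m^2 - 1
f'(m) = 2*m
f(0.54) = -0.71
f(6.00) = 35.00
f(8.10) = 64.61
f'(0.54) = 1.08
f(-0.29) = -0.92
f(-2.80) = 6.84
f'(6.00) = 12.00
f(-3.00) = 8.00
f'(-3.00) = -6.00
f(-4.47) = 18.98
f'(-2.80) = -5.60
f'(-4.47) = -8.94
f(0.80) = -0.36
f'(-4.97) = -9.94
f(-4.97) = 23.70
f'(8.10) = 16.20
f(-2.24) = 4.02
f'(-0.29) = -0.58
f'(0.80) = 1.60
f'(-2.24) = -4.48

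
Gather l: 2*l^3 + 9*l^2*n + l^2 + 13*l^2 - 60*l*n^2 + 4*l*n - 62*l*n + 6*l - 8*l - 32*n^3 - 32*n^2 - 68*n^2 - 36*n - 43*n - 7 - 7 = 2*l^3 + l^2*(9*n + 14) + l*(-60*n^2 - 58*n - 2) - 32*n^3 - 100*n^2 - 79*n - 14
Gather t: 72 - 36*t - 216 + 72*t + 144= 36*t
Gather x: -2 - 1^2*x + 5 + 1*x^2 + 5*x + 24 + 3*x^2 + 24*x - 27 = 4*x^2 + 28*x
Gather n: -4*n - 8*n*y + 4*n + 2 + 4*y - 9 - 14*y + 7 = -8*n*y - 10*y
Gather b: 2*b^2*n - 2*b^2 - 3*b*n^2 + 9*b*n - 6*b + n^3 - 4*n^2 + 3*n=b^2*(2*n - 2) + b*(-3*n^2 + 9*n - 6) + n^3 - 4*n^2 + 3*n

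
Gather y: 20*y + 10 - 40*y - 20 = -20*y - 10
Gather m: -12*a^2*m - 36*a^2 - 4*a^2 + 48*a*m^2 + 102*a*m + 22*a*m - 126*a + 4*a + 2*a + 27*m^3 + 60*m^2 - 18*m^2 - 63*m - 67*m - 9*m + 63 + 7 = -40*a^2 - 120*a + 27*m^3 + m^2*(48*a + 42) + m*(-12*a^2 + 124*a - 139) + 70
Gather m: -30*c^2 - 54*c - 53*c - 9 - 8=-30*c^2 - 107*c - 17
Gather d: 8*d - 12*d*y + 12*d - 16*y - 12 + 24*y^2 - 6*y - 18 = d*(20 - 12*y) + 24*y^2 - 22*y - 30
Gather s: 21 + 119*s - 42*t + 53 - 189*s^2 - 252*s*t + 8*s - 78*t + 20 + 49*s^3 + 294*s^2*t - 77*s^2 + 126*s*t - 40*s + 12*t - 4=49*s^3 + s^2*(294*t - 266) + s*(87 - 126*t) - 108*t + 90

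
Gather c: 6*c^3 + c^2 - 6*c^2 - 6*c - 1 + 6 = 6*c^3 - 5*c^2 - 6*c + 5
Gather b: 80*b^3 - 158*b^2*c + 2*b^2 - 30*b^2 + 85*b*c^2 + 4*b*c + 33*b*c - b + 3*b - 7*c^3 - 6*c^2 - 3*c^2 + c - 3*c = 80*b^3 + b^2*(-158*c - 28) + b*(85*c^2 + 37*c + 2) - 7*c^3 - 9*c^2 - 2*c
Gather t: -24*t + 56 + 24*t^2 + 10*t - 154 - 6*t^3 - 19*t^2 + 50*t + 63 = -6*t^3 + 5*t^2 + 36*t - 35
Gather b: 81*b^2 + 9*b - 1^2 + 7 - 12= 81*b^2 + 9*b - 6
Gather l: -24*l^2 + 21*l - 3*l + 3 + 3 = -24*l^2 + 18*l + 6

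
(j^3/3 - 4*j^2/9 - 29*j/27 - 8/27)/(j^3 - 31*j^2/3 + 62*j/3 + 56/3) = (9*j^3 - 12*j^2 - 29*j - 8)/(9*(3*j^3 - 31*j^2 + 62*j + 56))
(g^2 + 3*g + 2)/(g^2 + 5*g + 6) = (g + 1)/(g + 3)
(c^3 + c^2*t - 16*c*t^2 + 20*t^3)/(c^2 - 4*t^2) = (c^2 + 3*c*t - 10*t^2)/(c + 2*t)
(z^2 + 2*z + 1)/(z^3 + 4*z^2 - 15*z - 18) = (z + 1)/(z^2 + 3*z - 18)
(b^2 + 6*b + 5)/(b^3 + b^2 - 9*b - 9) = (b + 5)/(b^2 - 9)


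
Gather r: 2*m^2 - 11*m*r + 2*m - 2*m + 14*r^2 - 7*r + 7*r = 2*m^2 - 11*m*r + 14*r^2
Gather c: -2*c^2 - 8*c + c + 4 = -2*c^2 - 7*c + 4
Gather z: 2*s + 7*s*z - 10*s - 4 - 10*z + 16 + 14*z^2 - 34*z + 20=-8*s + 14*z^2 + z*(7*s - 44) + 32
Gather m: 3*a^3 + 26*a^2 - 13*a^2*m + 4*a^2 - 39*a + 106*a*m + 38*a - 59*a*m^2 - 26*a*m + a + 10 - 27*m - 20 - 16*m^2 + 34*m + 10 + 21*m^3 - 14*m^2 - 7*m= 3*a^3 + 30*a^2 + 21*m^3 + m^2*(-59*a - 30) + m*(-13*a^2 + 80*a)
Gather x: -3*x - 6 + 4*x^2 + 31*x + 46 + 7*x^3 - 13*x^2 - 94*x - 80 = 7*x^3 - 9*x^2 - 66*x - 40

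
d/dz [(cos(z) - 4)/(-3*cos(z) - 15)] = 3*sin(z)/(cos(z) + 5)^2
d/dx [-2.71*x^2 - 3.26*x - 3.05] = -5.42*x - 3.26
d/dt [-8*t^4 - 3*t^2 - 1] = -32*t^3 - 6*t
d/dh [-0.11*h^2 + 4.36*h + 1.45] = 4.36 - 0.22*h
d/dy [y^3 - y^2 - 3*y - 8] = 3*y^2 - 2*y - 3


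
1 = 1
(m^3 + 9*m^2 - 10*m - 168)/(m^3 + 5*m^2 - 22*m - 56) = (m + 6)/(m + 2)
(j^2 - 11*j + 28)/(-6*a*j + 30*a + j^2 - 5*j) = (-j^2 + 11*j - 28)/(6*a*j - 30*a - j^2 + 5*j)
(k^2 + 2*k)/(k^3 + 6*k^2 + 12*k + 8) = k/(k^2 + 4*k + 4)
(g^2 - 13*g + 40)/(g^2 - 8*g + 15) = (g - 8)/(g - 3)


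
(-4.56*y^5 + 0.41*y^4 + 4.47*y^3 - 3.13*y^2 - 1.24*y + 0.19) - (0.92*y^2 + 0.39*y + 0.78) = -4.56*y^5 + 0.41*y^4 + 4.47*y^3 - 4.05*y^2 - 1.63*y - 0.59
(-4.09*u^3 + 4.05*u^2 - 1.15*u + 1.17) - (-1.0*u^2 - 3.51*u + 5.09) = -4.09*u^3 + 5.05*u^2 + 2.36*u - 3.92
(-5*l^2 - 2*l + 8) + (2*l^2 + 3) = -3*l^2 - 2*l + 11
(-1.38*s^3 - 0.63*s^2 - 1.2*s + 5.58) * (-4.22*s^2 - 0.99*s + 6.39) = 5.8236*s^5 + 4.0248*s^4 - 3.1305*s^3 - 26.3853*s^2 - 13.1922*s + 35.6562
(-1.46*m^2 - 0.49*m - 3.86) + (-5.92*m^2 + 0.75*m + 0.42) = -7.38*m^2 + 0.26*m - 3.44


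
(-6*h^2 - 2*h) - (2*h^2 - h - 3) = -8*h^2 - h + 3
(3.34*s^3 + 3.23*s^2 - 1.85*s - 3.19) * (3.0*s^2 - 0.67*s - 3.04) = 10.02*s^5 + 7.4522*s^4 - 17.8677*s^3 - 18.1497*s^2 + 7.7613*s + 9.6976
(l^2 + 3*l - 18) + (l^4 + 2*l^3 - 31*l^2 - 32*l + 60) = l^4 + 2*l^3 - 30*l^2 - 29*l + 42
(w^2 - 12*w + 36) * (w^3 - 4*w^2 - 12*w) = w^5 - 16*w^4 + 72*w^3 - 432*w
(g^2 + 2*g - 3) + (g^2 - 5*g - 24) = 2*g^2 - 3*g - 27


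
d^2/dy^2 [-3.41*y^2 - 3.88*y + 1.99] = -6.82000000000000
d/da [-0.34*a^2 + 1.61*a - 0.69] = 1.61 - 0.68*a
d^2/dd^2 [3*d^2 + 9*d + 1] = 6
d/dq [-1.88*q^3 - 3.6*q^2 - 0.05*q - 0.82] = -5.64*q^2 - 7.2*q - 0.05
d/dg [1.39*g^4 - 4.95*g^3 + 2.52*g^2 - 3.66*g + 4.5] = 5.56*g^3 - 14.85*g^2 + 5.04*g - 3.66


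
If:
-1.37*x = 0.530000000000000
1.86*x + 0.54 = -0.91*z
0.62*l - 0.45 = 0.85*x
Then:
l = 0.20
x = -0.39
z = 0.20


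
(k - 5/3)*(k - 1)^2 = k^3 - 11*k^2/3 + 13*k/3 - 5/3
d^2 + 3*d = d*(d + 3)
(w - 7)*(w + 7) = w^2 - 49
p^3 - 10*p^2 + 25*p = p*(p - 5)^2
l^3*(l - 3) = l^4 - 3*l^3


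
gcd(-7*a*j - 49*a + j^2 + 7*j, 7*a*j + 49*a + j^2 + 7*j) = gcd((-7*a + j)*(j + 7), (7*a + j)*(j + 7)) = j + 7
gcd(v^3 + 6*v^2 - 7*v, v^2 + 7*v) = v^2 + 7*v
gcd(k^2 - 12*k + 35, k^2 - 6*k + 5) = k - 5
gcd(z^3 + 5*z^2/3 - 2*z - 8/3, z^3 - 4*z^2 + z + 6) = z + 1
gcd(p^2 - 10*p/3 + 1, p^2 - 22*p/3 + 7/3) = p - 1/3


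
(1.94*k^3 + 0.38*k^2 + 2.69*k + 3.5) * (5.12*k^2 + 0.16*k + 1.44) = 9.9328*k^5 + 2.256*k^4 + 16.6272*k^3 + 18.8976*k^2 + 4.4336*k + 5.04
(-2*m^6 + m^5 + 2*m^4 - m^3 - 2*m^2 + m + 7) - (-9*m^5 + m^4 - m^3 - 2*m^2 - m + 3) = -2*m^6 + 10*m^5 + m^4 + 2*m + 4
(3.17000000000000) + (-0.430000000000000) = 2.74000000000000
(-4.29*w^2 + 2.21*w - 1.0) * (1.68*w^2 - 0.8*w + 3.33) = -7.2072*w^4 + 7.1448*w^3 - 17.7337*w^2 + 8.1593*w - 3.33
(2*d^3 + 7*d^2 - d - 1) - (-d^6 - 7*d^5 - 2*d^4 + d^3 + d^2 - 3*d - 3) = d^6 + 7*d^5 + 2*d^4 + d^3 + 6*d^2 + 2*d + 2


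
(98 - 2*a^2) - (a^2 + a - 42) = -3*a^2 - a + 140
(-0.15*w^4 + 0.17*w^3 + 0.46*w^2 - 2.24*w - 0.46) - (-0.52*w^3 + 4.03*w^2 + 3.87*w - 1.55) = -0.15*w^4 + 0.69*w^3 - 3.57*w^2 - 6.11*w + 1.09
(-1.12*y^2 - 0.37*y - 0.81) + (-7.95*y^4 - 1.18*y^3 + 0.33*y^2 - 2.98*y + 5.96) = -7.95*y^4 - 1.18*y^3 - 0.79*y^2 - 3.35*y + 5.15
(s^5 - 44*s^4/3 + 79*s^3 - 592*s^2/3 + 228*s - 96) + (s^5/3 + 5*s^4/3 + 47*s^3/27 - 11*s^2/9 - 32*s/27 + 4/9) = 4*s^5/3 - 13*s^4 + 2180*s^3/27 - 1787*s^2/9 + 6124*s/27 - 860/9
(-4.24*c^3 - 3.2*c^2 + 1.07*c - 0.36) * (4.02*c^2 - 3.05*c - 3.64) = -17.0448*c^5 + 0.0680000000000014*c^4 + 29.495*c^3 + 6.9373*c^2 - 2.7968*c + 1.3104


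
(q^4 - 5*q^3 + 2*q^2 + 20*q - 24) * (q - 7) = q^5 - 12*q^4 + 37*q^3 + 6*q^2 - 164*q + 168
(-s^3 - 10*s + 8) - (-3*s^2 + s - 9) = -s^3 + 3*s^2 - 11*s + 17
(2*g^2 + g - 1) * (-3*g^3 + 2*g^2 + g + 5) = -6*g^5 + g^4 + 7*g^3 + 9*g^2 + 4*g - 5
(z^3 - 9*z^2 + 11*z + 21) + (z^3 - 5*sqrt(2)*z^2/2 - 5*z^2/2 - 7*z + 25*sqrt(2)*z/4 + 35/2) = 2*z^3 - 23*z^2/2 - 5*sqrt(2)*z^2/2 + 4*z + 25*sqrt(2)*z/4 + 77/2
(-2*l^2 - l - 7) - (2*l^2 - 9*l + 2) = -4*l^2 + 8*l - 9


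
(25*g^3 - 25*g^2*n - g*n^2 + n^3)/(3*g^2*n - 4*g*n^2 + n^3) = (25*g^2 - n^2)/(n*(3*g - n))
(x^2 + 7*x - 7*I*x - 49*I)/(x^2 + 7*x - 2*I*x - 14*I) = (x - 7*I)/(x - 2*I)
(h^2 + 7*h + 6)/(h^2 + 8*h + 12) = (h + 1)/(h + 2)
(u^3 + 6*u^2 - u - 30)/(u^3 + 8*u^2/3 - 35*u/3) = 3*(u^2 + u - 6)/(u*(3*u - 7))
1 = 1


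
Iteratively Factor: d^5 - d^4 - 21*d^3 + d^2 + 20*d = (d)*(d^4 - d^3 - 21*d^2 + d + 20) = d*(d + 4)*(d^3 - 5*d^2 - d + 5) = d*(d - 5)*(d + 4)*(d^2 - 1) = d*(d - 5)*(d - 1)*(d + 4)*(d + 1)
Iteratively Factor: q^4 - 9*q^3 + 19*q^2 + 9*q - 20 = (q - 1)*(q^3 - 8*q^2 + 11*q + 20) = (q - 4)*(q - 1)*(q^2 - 4*q - 5) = (q - 4)*(q - 1)*(q + 1)*(q - 5)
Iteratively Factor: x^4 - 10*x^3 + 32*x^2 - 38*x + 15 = (x - 1)*(x^3 - 9*x^2 + 23*x - 15) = (x - 5)*(x - 1)*(x^2 - 4*x + 3) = (x - 5)*(x - 3)*(x - 1)*(x - 1)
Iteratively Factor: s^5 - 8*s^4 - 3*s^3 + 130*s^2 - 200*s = (s - 5)*(s^4 - 3*s^3 - 18*s^2 + 40*s) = (s - 5)*(s + 4)*(s^3 - 7*s^2 + 10*s) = s*(s - 5)*(s + 4)*(s^2 - 7*s + 10) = s*(s - 5)*(s - 2)*(s + 4)*(s - 5)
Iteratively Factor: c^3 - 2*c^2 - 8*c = (c - 4)*(c^2 + 2*c) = c*(c - 4)*(c + 2)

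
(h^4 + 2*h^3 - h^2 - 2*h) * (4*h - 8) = 4*h^5 - 20*h^3 + 16*h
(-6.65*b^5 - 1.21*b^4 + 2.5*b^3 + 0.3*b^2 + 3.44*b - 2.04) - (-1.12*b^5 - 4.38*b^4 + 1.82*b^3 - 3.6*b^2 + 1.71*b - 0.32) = -5.53*b^5 + 3.17*b^4 + 0.68*b^3 + 3.9*b^2 + 1.73*b - 1.72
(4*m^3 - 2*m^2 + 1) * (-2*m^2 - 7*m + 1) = -8*m^5 - 24*m^4 + 18*m^3 - 4*m^2 - 7*m + 1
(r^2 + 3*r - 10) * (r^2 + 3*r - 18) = r^4 + 6*r^3 - 19*r^2 - 84*r + 180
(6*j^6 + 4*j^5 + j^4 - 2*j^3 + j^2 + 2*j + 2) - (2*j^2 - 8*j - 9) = 6*j^6 + 4*j^5 + j^4 - 2*j^3 - j^2 + 10*j + 11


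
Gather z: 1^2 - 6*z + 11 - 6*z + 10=22 - 12*z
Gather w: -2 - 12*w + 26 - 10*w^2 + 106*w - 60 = -10*w^2 + 94*w - 36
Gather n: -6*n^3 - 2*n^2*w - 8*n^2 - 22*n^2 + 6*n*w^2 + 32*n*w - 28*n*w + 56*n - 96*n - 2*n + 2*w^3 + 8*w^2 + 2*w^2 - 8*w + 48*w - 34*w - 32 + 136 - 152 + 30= -6*n^3 + n^2*(-2*w - 30) + n*(6*w^2 + 4*w - 42) + 2*w^3 + 10*w^2 + 6*w - 18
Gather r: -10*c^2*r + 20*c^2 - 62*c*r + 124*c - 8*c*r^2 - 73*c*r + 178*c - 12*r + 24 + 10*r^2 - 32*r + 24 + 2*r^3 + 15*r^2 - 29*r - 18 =20*c^2 + 302*c + 2*r^3 + r^2*(25 - 8*c) + r*(-10*c^2 - 135*c - 73) + 30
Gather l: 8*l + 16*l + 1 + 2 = 24*l + 3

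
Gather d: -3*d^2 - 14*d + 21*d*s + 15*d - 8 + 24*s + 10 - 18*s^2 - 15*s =-3*d^2 + d*(21*s + 1) - 18*s^2 + 9*s + 2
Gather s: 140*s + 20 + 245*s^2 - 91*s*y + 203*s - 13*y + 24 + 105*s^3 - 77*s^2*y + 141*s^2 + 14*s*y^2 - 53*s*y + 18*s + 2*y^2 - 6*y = 105*s^3 + s^2*(386 - 77*y) + s*(14*y^2 - 144*y + 361) + 2*y^2 - 19*y + 44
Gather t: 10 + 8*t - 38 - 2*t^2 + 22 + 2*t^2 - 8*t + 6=0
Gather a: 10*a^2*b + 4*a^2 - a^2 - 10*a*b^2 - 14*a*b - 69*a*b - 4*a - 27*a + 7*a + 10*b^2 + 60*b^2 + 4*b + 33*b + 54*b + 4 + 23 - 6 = a^2*(10*b + 3) + a*(-10*b^2 - 83*b - 24) + 70*b^2 + 91*b + 21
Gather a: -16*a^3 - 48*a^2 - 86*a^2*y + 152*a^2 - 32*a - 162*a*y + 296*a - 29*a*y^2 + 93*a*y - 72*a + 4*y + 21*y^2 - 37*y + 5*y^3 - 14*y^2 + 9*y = -16*a^3 + a^2*(104 - 86*y) + a*(-29*y^2 - 69*y + 192) + 5*y^3 + 7*y^2 - 24*y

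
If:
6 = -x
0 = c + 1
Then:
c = -1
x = -6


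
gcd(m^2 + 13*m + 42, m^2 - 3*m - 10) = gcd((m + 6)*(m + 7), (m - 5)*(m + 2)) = 1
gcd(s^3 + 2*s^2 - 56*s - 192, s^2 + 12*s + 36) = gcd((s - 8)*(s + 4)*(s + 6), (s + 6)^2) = s + 6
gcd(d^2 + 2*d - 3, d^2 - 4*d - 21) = d + 3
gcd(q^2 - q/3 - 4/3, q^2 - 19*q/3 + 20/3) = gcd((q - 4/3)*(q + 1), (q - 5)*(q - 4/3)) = q - 4/3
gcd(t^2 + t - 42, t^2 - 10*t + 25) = 1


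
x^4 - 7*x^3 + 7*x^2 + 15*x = x*(x - 5)*(x - 3)*(x + 1)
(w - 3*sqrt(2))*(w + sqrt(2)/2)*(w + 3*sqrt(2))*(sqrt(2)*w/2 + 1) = sqrt(2)*w^4/2 + 3*w^3/2 - 17*sqrt(2)*w^2/2 - 27*w - 9*sqrt(2)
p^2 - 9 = (p - 3)*(p + 3)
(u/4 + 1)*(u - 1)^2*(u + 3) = u^4/4 + 5*u^3/4 - u^2/4 - 17*u/4 + 3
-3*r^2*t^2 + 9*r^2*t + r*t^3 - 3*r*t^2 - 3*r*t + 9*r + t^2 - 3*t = (-3*r + t)*(t - 3)*(r*t + 1)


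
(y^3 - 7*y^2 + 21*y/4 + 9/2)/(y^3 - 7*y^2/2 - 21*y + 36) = (y + 1/2)/(y + 4)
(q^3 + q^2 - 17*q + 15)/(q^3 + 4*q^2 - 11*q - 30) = (q - 1)/(q + 2)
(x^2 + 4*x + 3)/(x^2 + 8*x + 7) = (x + 3)/(x + 7)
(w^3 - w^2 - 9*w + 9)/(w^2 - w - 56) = (-w^3 + w^2 + 9*w - 9)/(-w^2 + w + 56)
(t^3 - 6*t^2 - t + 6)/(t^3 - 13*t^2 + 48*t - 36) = (t + 1)/(t - 6)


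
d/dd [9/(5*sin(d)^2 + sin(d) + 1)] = -9*(10*sin(d) + 1)*cos(d)/(5*sin(d)^2 + sin(d) + 1)^2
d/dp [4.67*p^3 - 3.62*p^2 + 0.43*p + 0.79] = 14.01*p^2 - 7.24*p + 0.43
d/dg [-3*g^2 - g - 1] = -6*g - 1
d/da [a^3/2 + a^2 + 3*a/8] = 3*a^2/2 + 2*a + 3/8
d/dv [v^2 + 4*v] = 2*v + 4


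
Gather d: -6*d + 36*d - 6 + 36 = 30*d + 30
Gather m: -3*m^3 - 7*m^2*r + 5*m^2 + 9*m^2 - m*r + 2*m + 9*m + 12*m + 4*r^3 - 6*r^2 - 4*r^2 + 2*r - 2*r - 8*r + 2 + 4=-3*m^3 + m^2*(14 - 7*r) + m*(23 - r) + 4*r^3 - 10*r^2 - 8*r + 6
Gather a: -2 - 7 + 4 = -5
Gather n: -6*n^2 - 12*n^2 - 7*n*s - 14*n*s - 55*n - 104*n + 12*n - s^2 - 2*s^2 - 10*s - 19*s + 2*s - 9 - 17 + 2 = -18*n^2 + n*(-21*s - 147) - 3*s^2 - 27*s - 24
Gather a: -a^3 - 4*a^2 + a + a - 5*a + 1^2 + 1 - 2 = -a^3 - 4*a^2 - 3*a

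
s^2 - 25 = (s - 5)*(s + 5)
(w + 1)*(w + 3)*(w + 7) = w^3 + 11*w^2 + 31*w + 21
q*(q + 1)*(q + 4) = q^3 + 5*q^2 + 4*q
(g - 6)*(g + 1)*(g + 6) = g^3 + g^2 - 36*g - 36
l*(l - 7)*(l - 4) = l^3 - 11*l^2 + 28*l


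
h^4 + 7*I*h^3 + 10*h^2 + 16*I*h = h*(h - 2*I)*(h + I)*(h + 8*I)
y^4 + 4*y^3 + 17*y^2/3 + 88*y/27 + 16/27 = (y + 1/3)*(y + 1)*(y + 4/3)^2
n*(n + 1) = n^2 + n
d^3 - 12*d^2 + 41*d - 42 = (d - 7)*(d - 3)*(d - 2)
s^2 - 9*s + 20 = (s - 5)*(s - 4)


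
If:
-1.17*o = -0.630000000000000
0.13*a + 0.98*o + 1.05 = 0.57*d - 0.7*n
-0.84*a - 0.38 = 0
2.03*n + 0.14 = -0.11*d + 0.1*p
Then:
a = -0.45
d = 0.0567214974475326*p + 2.4190357760976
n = 0.0461875050644194*p - 0.200046273581643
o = 0.54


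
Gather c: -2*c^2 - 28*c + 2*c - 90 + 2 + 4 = -2*c^2 - 26*c - 84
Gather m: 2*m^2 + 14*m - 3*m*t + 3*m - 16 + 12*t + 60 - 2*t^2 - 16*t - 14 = 2*m^2 + m*(17 - 3*t) - 2*t^2 - 4*t + 30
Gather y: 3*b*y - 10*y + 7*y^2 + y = 7*y^2 + y*(3*b - 9)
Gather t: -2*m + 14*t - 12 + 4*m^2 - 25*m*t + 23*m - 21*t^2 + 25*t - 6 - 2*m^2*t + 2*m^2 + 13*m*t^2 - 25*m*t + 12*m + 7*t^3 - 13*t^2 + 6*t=6*m^2 + 33*m + 7*t^3 + t^2*(13*m - 34) + t*(-2*m^2 - 50*m + 45) - 18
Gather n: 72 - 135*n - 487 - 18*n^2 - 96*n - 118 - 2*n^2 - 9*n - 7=-20*n^2 - 240*n - 540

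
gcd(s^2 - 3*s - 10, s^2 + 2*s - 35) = s - 5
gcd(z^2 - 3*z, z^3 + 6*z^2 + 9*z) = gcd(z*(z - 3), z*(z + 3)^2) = z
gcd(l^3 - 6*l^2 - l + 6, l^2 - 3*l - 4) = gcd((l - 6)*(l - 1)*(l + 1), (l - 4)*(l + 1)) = l + 1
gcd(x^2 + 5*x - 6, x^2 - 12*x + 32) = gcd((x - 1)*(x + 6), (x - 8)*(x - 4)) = 1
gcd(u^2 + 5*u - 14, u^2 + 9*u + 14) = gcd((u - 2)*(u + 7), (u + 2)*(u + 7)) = u + 7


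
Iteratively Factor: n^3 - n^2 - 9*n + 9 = (n - 3)*(n^2 + 2*n - 3) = (n - 3)*(n + 3)*(n - 1)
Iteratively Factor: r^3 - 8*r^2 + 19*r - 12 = (r - 3)*(r^2 - 5*r + 4) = (r - 4)*(r - 3)*(r - 1)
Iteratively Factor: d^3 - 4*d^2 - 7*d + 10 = (d - 1)*(d^2 - 3*d - 10) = (d - 1)*(d + 2)*(d - 5)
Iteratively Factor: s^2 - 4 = (s + 2)*(s - 2)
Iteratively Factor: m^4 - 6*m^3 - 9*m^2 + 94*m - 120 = (m - 3)*(m^3 - 3*m^2 - 18*m + 40) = (m - 3)*(m - 2)*(m^2 - m - 20) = (m - 5)*(m - 3)*(m - 2)*(m + 4)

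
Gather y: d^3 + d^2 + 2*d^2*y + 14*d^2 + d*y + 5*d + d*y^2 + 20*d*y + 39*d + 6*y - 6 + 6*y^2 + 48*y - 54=d^3 + 15*d^2 + 44*d + y^2*(d + 6) + y*(2*d^2 + 21*d + 54) - 60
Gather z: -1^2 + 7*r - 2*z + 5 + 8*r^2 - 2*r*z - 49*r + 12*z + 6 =8*r^2 - 42*r + z*(10 - 2*r) + 10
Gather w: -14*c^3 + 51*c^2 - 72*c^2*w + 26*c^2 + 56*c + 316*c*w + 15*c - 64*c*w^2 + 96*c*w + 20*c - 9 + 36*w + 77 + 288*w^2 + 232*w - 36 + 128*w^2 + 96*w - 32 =-14*c^3 + 77*c^2 + 91*c + w^2*(416 - 64*c) + w*(-72*c^2 + 412*c + 364)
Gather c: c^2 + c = c^2 + c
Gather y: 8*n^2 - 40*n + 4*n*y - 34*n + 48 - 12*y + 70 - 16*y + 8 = 8*n^2 - 74*n + y*(4*n - 28) + 126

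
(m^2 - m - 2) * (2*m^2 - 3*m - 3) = 2*m^4 - 5*m^3 - 4*m^2 + 9*m + 6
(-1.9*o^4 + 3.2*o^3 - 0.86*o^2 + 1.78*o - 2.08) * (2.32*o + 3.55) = -4.408*o^5 + 0.679*o^4 + 9.3648*o^3 + 1.0766*o^2 + 1.4934*o - 7.384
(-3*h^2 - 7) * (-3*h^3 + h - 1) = 9*h^5 + 18*h^3 + 3*h^2 - 7*h + 7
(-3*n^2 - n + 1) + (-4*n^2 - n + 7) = -7*n^2 - 2*n + 8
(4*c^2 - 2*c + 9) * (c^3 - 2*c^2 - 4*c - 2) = 4*c^5 - 10*c^4 - 3*c^3 - 18*c^2 - 32*c - 18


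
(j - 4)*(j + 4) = j^2 - 16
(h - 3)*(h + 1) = h^2 - 2*h - 3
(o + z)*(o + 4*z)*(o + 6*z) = o^3 + 11*o^2*z + 34*o*z^2 + 24*z^3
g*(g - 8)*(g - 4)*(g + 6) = g^4 - 6*g^3 - 40*g^2 + 192*g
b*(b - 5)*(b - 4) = b^3 - 9*b^2 + 20*b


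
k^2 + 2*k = k*(k + 2)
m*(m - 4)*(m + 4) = m^3 - 16*m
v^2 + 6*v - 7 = (v - 1)*(v + 7)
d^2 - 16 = (d - 4)*(d + 4)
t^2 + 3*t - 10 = (t - 2)*(t + 5)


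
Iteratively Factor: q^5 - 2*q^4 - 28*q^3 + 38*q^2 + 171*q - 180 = (q - 1)*(q^4 - q^3 - 29*q^2 + 9*q + 180) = (q - 5)*(q - 1)*(q^3 + 4*q^2 - 9*q - 36) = (q - 5)*(q - 3)*(q - 1)*(q^2 + 7*q + 12) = (q - 5)*(q - 3)*(q - 1)*(q + 3)*(q + 4)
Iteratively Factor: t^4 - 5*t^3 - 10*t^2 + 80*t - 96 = (t - 2)*(t^3 - 3*t^2 - 16*t + 48) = (t - 2)*(t + 4)*(t^2 - 7*t + 12) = (t - 3)*(t - 2)*(t + 4)*(t - 4)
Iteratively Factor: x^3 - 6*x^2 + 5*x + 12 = (x - 4)*(x^2 - 2*x - 3) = (x - 4)*(x - 3)*(x + 1)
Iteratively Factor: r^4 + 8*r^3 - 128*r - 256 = (r + 4)*(r^3 + 4*r^2 - 16*r - 64) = (r + 4)^2*(r^2 - 16) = (r - 4)*(r + 4)^2*(r + 4)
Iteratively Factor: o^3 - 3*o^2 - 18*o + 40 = (o - 2)*(o^2 - o - 20) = (o - 5)*(o - 2)*(o + 4)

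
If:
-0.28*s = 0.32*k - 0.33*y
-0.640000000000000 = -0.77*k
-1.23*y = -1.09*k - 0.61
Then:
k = 0.83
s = 0.50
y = 1.23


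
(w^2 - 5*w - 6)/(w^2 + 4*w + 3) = (w - 6)/(w + 3)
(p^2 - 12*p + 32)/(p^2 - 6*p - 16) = (p - 4)/(p + 2)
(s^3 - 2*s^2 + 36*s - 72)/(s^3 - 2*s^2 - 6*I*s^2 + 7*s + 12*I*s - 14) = (s^2 + 36)/(s^2 - 6*I*s + 7)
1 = 1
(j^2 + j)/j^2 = (j + 1)/j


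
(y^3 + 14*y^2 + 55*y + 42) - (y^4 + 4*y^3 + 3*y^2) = -y^4 - 3*y^3 + 11*y^2 + 55*y + 42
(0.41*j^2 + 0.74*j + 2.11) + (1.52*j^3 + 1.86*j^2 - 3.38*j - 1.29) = 1.52*j^3 + 2.27*j^2 - 2.64*j + 0.82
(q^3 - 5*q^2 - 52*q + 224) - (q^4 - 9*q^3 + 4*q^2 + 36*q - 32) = -q^4 + 10*q^3 - 9*q^2 - 88*q + 256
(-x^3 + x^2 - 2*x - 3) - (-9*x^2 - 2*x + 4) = -x^3 + 10*x^2 - 7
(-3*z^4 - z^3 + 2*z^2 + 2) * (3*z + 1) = -9*z^5 - 6*z^4 + 5*z^3 + 2*z^2 + 6*z + 2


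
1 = 1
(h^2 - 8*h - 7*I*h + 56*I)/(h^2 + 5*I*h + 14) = (h^2 - 8*h - 7*I*h + 56*I)/(h^2 + 5*I*h + 14)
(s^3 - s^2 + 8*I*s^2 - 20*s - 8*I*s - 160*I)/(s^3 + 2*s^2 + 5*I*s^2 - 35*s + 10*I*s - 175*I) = (s^2 + s*(4 + 8*I) + 32*I)/(s^2 + s*(7 + 5*I) + 35*I)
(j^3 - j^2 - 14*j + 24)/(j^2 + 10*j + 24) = (j^2 - 5*j + 6)/(j + 6)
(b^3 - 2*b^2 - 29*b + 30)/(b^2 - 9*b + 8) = (b^2 - b - 30)/(b - 8)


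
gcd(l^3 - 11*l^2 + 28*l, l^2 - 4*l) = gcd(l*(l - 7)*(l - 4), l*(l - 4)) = l^2 - 4*l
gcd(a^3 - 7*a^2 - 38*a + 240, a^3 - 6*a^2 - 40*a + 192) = a^2 - 2*a - 48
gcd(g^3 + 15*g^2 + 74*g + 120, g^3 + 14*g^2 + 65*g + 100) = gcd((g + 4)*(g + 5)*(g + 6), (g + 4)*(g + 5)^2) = g^2 + 9*g + 20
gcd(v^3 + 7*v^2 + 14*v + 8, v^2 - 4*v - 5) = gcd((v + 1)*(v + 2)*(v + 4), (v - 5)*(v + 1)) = v + 1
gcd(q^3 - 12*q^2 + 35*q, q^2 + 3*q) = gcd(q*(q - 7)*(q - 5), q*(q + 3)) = q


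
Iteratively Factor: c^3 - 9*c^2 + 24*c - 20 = (c - 5)*(c^2 - 4*c + 4) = (c - 5)*(c - 2)*(c - 2)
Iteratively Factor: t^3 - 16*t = (t + 4)*(t^2 - 4*t) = t*(t + 4)*(t - 4)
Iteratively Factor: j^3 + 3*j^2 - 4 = (j + 2)*(j^2 + j - 2) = (j + 2)^2*(j - 1)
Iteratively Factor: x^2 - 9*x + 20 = (x - 5)*(x - 4)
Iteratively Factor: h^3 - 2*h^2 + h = (h - 1)*(h^2 - h) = h*(h - 1)*(h - 1)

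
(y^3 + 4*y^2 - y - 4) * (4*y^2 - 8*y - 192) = 4*y^5 + 8*y^4 - 228*y^3 - 776*y^2 + 224*y + 768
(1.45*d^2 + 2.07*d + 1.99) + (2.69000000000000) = 1.45*d^2 + 2.07*d + 4.68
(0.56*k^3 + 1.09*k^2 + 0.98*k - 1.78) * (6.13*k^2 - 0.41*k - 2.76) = 3.4328*k^5 + 6.4521*k^4 + 4.0149*k^3 - 14.3216*k^2 - 1.975*k + 4.9128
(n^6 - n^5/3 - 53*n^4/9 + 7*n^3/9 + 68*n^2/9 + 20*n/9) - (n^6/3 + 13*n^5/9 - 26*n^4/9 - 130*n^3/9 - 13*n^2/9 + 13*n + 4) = 2*n^6/3 - 16*n^5/9 - 3*n^4 + 137*n^3/9 + 9*n^2 - 97*n/9 - 4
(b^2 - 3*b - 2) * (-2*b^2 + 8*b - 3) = -2*b^4 + 14*b^3 - 23*b^2 - 7*b + 6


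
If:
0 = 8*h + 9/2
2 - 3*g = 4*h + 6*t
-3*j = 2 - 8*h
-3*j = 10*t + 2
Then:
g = 31/60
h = -9/16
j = -13/6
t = 9/20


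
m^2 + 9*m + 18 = (m + 3)*(m + 6)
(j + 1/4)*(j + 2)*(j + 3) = j^3 + 21*j^2/4 + 29*j/4 + 3/2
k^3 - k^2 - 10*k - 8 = (k - 4)*(k + 1)*(k + 2)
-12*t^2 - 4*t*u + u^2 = (-6*t + u)*(2*t + u)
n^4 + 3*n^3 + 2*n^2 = n^2*(n + 1)*(n + 2)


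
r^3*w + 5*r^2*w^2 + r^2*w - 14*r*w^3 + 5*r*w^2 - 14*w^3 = (r - 2*w)*(r + 7*w)*(r*w + w)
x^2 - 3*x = x*(x - 3)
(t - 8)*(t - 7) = t^2 - 15*t + 56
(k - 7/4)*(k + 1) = k^2 - 3*k/4 - 7/4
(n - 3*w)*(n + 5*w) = n^2 + 2*n*w - 15*w^2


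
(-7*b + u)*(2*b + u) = -14*b^2 - 5*b*u + u^2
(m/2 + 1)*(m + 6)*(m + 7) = m^3/2 + 15*m^2/2 + 34*m + 42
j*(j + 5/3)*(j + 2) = j^3 + 11*j^2/3 + 10*j/3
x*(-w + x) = -w*x + x^2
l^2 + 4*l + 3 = (l + 1)*(l + 3)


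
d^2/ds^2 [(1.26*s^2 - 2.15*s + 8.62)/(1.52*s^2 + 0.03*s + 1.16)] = (-3.5527136788005e-15*s^4 - 10.049632*s^3 + 106.164096*s^2 + 25.103712*s - 26.8415)/(3.511808*s^6 + 0.207936*s^5 + 8.044296*s^4 + 0.317403*s^3 + 6.139068*s^2 + 0.121104*s + 1.560896)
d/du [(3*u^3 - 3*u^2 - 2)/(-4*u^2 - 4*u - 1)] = (-6*u^3 - 9*u^2 + 6*u - 8)/(8*u^3 + 12*u^2 + 6*u + 1)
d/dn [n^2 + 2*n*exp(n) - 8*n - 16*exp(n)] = 2*n*exp(n) + 2*n - 14*exp(n) - 8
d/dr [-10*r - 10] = -10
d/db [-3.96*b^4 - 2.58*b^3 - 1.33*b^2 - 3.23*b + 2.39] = -15.84*b^3 - 7.74*b^2 - 2.66*b - 3.23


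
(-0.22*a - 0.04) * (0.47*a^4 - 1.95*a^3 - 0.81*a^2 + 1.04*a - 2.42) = -0.1034*a^5 + 0.4102*a^4 + 0.2562*a^3 - 0.1964*a^2 + 0.4908*a + 0.0968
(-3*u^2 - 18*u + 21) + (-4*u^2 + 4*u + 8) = -7*u^2 - 14*u + 29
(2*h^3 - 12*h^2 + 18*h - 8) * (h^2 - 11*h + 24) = 2*h^5 - 34*h^4 + 198*h^3 - 494*h^2 + 520*h - 192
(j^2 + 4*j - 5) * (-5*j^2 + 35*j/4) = -5*j^4 - 45*j^3/4 + 60*j^2 - 175*j/4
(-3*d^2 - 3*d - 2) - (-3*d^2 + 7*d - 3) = 1 - 10*d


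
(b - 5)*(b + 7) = b^2 + 2*b - 35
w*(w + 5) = w^2 + 5*w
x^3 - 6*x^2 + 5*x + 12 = (x - 4)*(x - 3)*(x + 1)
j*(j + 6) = j^2 + 6*j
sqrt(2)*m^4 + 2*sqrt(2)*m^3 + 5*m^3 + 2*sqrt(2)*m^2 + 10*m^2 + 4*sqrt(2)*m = m*(m + 2)*(m + 2*sqrt(2))*(sqrt(2)*m + 1)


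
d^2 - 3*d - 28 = (d - 7)*(d + 4)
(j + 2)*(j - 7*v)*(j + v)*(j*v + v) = j^4*v - 6*j^3*v^2 + 3*j^3*v - 7*j^2*v^3 - 18*j^2*v^2 + 2*j^2*v - 21*j*v^3 - 12*j*v^2 - 14*v^3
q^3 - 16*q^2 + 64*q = q*(q - 8)^2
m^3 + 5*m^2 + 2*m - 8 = (m - 1)*(m + 2)*(m + 4)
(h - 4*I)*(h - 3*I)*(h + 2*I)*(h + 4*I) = h^4 - I*h^3 + 22*h^2 - 16*I*h + 96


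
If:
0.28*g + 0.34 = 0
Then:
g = -1.21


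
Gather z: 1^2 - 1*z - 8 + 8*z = 7*z - 7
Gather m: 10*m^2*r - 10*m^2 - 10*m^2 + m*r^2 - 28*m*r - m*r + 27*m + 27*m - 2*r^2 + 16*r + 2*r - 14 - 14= m^2*(10*r - 20) + m*(r^2 - 29*r + 54) - 2*r^2 + 18*r - 28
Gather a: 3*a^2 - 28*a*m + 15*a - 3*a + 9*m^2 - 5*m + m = 3*a^2 + a*(12 - 28*m) + 9*m^2 - 4*m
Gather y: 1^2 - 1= 0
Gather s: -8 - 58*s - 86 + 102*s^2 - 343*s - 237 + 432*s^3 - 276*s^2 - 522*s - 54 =432*s^3 - 174*s^2 - 923*s - 385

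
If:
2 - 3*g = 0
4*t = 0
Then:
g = 2/3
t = 0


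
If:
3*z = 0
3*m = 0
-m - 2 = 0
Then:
No Solution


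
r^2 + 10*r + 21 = (r + 3)*(r + 7)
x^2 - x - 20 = (x - 5)*(x + 4)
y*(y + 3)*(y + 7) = y^3 + 10*y^2 + 21*y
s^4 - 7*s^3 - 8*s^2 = s^2*(s - 8)*(s + 1)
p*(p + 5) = p^2 + 5*p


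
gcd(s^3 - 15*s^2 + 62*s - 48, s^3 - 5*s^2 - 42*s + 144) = s - 8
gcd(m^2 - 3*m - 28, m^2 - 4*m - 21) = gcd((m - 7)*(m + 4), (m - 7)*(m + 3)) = m - 7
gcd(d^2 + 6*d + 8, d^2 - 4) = d + 2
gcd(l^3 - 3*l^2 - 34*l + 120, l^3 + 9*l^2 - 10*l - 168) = l^2 + 2*l - 24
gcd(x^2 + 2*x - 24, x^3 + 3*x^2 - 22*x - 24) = x^2 + 2*x - 24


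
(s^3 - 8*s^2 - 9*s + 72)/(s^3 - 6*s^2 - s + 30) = (s^2 - 5*s - 24)/(s^2 - 3*s - 10)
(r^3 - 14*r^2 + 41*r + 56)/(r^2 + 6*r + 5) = (r^2 - 15*r + 56)/(r + 5)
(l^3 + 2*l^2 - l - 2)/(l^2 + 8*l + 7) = (l^2 + l - 2)/(l + 7)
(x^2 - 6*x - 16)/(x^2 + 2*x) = (x - 8)/x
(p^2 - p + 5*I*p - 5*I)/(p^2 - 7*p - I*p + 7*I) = (p^2 - p + 5*I*p - 5*I)/(p^2 - 7*p - I*p + 7*I)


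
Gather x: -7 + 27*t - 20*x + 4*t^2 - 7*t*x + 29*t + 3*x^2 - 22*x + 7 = 4*t^2 + 56*t + 3*x^2 + x*(-7*t - 42)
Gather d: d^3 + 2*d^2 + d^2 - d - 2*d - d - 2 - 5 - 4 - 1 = d^3 + 3*d^2 - 4*d - 12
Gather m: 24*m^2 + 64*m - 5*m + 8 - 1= 24*m^2 + 59*m + 7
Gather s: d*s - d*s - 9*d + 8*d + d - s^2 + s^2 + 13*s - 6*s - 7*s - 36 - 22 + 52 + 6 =0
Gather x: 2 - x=2 - x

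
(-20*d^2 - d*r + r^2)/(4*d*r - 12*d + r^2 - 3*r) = (-5*d + r)/(r - 3)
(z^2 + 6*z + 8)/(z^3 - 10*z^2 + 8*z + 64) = (z + 4)/(z^2 - 12*z + 32)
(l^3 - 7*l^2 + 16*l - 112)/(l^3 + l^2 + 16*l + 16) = (l - 7)/(l + 1)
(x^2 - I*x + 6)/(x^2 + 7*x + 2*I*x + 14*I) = (x - 3*I)/(x + 7)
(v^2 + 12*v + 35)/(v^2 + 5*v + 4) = (v^2 + 12*v + 35)/(v^2 + 5*v + 4)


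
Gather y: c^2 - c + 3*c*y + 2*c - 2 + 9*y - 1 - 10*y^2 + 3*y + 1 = c^2 + c - 10*y^2 + y*(3*c + 12) - 2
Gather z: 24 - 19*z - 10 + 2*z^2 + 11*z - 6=2*z^2 - 8*z + 8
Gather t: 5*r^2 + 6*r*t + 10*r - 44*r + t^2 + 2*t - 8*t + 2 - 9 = 5*r^2 - 34*r + t^2 + t*(6*r - 6) - 7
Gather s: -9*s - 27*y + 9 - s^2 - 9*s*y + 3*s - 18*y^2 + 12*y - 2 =-s^2 + s*(-9*y - 6) - 18*y^2 - 15*y + 7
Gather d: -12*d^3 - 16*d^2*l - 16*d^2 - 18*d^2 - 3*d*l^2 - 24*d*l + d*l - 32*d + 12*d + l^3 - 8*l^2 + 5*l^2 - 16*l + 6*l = -12*d^3 + d^2*(-16*l - 34) + d*(-3*l^2 - 23*l - 20) + l^3 - 3*l^2 - 10*l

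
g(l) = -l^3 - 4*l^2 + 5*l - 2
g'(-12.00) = -331.00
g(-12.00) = 1090.00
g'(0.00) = 5.00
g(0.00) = -2.00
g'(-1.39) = 10.32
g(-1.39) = -13.99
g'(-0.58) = 8.63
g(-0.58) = -6.05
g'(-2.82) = 3.70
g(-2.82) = -25.48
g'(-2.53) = 6.04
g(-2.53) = -24.06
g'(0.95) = -5.31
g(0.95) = -1.72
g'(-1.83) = 9.59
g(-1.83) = -18.42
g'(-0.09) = 5.70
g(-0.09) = -2.48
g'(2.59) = -35.84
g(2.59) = -33.26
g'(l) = -3*l^2 - 8*l + 5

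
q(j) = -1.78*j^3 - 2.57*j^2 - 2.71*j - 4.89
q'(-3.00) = -35.35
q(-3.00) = 28.17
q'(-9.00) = -388.99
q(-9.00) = 1108.95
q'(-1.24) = -4.55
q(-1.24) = -2.09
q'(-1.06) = -3.26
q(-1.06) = -2.79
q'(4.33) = -125.09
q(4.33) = -209.31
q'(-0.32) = -1.61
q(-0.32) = -4.23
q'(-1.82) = -11.04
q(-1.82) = 2.26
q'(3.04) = -67.69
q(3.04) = -86.89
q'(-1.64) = -8.64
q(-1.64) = 0.49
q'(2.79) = -58.62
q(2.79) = -71.11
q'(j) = -5.34*j^2 - 5.14*j - 2.71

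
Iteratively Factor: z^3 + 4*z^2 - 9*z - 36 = (z - 3)*(z^2 + 7*z + 12) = (z - 3)*(z + 4)*(z + 3)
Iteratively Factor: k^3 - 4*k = (k)*(k^2 - 4) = k*(k - 2)*(k + 2)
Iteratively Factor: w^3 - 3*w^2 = (w)*(w^2 - 3*w) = w^2*(w - 3)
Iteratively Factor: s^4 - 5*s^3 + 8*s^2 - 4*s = (s - 2)*(s^3 - 3*s^2 + 2*s) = s*(s - 2)*(s^2 - 3*s + 2) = s*(s - 2)^2*(s - 1)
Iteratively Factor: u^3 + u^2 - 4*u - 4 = (u + 2)*(u^2 - u - 2) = (u + 1)*(u + 2)*(u - 2)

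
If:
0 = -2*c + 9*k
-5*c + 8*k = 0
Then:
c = 0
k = 0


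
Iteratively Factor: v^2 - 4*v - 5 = (v - 5)*(v + 1)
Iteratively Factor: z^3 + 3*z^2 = (z)*(z^2 + 3*z) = z*(z + 3)*(z)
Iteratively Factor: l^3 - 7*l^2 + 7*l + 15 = (l - 3)*(l^2 - 4*l - 5) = (l - 5)*(l - 3)*(l + 1)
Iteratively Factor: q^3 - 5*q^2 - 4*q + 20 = (q - 5)*(q^2 - 4) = (q - 5)*(q + 2)*(q - 2)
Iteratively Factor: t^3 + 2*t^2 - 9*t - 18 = (t + 2)*(t^2 - 9) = (t - 3)*(t + 2)*(t + 3)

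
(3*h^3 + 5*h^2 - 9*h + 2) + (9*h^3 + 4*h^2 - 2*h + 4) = 12*h^3 + 9*h^2 - 11*h + 6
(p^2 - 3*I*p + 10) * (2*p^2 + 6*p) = 2*p^4 + 6*p^3 - 6*I*p^3 + 20*p^2 - 18*I*p^2 + 60*p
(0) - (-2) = 2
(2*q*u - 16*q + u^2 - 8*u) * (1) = 2*q*u - 16*q + u^2 - 8*u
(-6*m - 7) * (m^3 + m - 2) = -6*m^4 - 7*m^3 - 6*m^2 + 5*m + 14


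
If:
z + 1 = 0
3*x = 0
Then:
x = 0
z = -1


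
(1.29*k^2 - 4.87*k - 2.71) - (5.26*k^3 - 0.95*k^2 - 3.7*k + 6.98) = -5.26*k^3 + 2.24*k^2 - 1.17*k - 9.69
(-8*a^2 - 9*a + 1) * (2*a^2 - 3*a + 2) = -16*a^4 + 6*a^3 + 13*a^2 - 21*a + 2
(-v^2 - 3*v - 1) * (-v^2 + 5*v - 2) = v^4 - 2*v^3 - 12*v^2 + v + 2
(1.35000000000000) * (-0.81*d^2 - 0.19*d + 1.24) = -1.0935*d^2 - 0.2565*d + 1.674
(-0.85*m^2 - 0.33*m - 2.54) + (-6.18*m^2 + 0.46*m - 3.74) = -7.03*m^2 + 0.13*m - 6.28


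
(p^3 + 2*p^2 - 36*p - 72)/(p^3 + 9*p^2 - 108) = (p^2 - 4*p - 12)/(p^2 + 3*p - 18)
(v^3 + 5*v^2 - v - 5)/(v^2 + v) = v + 4 - 5/v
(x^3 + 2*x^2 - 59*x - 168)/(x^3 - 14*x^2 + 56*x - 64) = (x^2 + 10*x + 21)/(x^2 - 6*x + 8)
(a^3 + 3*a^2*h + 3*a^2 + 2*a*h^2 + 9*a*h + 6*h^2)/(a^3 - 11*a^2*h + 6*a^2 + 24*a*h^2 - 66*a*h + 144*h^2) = (a^3 + 3*a^2*h + 3*a^2 + 2*a*h^2 + 9*a*h + 6*h^2)/(a^3 - 11*a^2*h + 6*a^2 + 24*a*h^2 - 66*a*h + 144*h^2)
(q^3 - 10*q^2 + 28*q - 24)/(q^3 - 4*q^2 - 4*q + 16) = (q^2 - 8*q + 12)/(q^2 - 2*q - 8)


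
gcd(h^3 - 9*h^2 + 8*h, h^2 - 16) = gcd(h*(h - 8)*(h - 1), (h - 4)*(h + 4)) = 1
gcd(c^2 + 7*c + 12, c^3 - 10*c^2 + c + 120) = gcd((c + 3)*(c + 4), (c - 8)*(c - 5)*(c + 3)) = c + 3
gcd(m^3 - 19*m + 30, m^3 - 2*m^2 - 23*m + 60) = m^2 + 2*m - 15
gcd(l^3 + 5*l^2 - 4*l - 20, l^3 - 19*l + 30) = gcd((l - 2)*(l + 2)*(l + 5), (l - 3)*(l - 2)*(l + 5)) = l^2 + 3*l - 10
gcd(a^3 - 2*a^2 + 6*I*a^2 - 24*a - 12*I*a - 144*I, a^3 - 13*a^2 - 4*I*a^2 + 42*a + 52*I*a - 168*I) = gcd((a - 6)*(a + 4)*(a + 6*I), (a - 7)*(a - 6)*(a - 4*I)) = a - 6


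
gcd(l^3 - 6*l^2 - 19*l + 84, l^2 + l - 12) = l^2 + l - 12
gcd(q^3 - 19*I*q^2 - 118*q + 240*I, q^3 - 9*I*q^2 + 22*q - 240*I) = q^2 - 14*I*q - 48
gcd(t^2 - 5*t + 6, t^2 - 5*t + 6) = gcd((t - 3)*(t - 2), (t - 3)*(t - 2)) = t^2 - 5*t + 6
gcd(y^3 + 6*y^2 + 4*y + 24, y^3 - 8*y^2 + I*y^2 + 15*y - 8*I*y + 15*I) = 1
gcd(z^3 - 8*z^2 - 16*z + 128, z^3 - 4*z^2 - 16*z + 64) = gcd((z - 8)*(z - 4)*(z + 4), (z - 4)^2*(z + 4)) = z^2 - 16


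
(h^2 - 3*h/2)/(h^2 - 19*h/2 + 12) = h/(h - 8)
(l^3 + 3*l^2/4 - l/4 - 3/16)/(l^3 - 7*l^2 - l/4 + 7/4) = (l + 3/4)/(l - 7)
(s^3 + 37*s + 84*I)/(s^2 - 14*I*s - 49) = (s^2 + 7*I*s - 12)/(s - 7*I)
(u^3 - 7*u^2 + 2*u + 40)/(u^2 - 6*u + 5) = (u^2 - 2*u - 8)/(u - 1)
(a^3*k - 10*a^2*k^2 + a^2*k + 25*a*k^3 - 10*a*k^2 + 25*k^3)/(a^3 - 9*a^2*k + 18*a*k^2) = k*(a^3 - 10*a^2*k + a^2 + 25*a*k^2 - 10*a*k + 25*k^2)/(a*(a^2 - 9*a*k + 18*k^2))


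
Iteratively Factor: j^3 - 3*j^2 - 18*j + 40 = (j - 5)*(j^2 + 2*j - 8) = (j - 5)*(j - 2)*(j + 4)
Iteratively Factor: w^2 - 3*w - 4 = (w + 1)*(w - 4)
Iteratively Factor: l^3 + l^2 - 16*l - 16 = (l - 4)*(l^2 + 5*l + 4) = (l - 4)*(l + 1)*(l + 4)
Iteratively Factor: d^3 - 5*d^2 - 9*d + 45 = (d + 3)*(d^2 - 8*d + 15) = (d - 5)*(d + 3)*(d - 3)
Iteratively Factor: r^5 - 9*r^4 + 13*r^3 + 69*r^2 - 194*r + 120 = (r - 1)*(r^4 - 8*r^3 + 5*r^2 + 74*r - 120) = (r - 4)*(r - 1)*(r^3 - 4*r^2 - 11*r + 30) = (r - 5)*(r - 4)*(r - 1)*(r^2 + r - 6) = (r - 5)*(r - 4)*(r - 2)*(r - 1)*(r + 3)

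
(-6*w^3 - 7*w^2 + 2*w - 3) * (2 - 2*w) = 12*w^4 + 2*w^3 - 18*w^2 + 10*w - 6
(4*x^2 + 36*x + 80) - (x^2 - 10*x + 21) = 3*x^2 + 46*x + 59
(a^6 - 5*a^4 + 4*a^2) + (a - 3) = a^6 - 5*a^4 + 4*a^2 + a - 3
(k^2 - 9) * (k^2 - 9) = k^4 - 18*k^2 + 81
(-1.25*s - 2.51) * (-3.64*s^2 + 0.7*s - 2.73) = 4.55*s^3 + 8.2614*s^2 + 1.6555*s + 6.8523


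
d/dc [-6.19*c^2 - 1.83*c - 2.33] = -12.38*c - 1.83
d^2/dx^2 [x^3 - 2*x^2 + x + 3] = 6*x - 4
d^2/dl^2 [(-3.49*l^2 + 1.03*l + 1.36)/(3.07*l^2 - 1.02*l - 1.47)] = (5.6843418860808e-14*l^4 - 2.44187800000003*l^3 - 17.592942*l^2 + 2.33749799999999*l - 3.06687)/(28.934443*l^6 - 28.840194*l^5 - 31.981725*l^4 + 26.55774*l^3 + 15.313725*l^2 - 6.612354*l - 3.176523)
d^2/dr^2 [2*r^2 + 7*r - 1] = 4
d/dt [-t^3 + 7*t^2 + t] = -3*t^2 + 14*t + 1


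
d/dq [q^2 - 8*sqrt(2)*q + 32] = 2*q - 8*sqrt(2)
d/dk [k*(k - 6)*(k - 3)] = 3*k^2 - 18*k + 18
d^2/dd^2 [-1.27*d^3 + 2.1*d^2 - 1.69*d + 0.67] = 4.2 - 7.62*d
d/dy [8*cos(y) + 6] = -8*sin(y)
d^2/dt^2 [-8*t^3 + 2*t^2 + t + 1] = 4 - 48*t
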